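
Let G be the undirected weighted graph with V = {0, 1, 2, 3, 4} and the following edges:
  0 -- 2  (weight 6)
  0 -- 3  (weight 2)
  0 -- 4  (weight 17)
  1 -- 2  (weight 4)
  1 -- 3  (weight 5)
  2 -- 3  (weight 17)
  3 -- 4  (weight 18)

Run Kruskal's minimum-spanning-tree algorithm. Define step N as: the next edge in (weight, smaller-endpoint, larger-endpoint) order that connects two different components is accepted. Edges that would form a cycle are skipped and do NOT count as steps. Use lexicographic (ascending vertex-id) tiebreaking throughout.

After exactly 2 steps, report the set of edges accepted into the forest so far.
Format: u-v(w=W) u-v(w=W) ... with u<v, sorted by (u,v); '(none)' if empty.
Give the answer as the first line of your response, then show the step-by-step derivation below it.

0-3(w=2) 1-2(w=4)

step 1: add edge 0-3 (w=2); MST = {0-3(w=2)}
step 2: add edge 1-2 (w=4); MST = {0-3(w=2) 1-2(w=4)}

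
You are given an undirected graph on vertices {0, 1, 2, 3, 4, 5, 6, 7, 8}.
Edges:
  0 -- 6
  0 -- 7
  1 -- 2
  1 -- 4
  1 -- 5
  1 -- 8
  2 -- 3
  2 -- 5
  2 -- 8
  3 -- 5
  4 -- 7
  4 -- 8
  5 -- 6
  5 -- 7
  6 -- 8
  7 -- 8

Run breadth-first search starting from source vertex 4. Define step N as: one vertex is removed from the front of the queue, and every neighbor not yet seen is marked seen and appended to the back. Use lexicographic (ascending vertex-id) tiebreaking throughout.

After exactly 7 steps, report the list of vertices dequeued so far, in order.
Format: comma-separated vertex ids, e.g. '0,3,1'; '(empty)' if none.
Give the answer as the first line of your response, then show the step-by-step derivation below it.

4,1,7,8,2,5,0

step 1: dequeue 4; queue=[1,7,8]; order=4
step 2: dequeue 1; queue=[7,8,2,5]; order=4,1
step 3: dequeue 7; queue=[8,2,5,0]; order=4,1,7
step 4: dequeue 8; queue=[2,5,0,6]; order=4,1,7,8
step 5: dequeue 2; queue=[5,0,6,3]; order=4,1,7,8,2
step 6: dequeue 5; queue=[0,6,3]; order=4,1,7,8,2,5
step 7: dequeue 0; queue=[6,3]; order=4,1,7,8,2,5,0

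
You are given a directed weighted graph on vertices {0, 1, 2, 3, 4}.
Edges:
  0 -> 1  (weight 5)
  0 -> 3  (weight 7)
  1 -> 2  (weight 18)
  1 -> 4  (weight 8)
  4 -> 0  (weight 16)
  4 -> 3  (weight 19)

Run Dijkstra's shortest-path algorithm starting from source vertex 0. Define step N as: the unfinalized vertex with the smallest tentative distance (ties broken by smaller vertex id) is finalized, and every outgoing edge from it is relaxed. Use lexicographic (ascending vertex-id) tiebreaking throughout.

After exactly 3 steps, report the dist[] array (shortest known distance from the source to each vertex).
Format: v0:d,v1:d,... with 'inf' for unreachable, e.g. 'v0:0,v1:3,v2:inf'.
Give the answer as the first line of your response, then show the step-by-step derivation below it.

v0:0,v1:5,v2:23,v3:7,v4:13

step 1: dist = v0:0,v1:5,v2:inf,v3:7,v4:inf
step 2: dist = v0:0,v1:5,v2:23,v3:7,v4:13
step 3: dist = v0:0,v1:5,v2:23,v3:7,v4:13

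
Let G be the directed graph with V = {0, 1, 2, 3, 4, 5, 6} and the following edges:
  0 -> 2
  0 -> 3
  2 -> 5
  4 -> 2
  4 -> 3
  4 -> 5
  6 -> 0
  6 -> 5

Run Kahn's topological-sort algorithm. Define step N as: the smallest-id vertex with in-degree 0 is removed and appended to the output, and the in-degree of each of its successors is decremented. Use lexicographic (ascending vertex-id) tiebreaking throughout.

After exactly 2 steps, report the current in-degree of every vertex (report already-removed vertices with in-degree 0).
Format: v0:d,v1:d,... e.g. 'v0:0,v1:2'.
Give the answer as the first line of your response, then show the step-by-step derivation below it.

v0:1,v1:0,v2:1,v3:1,v4:0,v5:2,v6:0

step 1: output 1; order=[1]; indeg=(1,0,2,2,0,3,0)
step 2: output 4; order=[1,4]; indeg=(1,0,1,1,0,2,0)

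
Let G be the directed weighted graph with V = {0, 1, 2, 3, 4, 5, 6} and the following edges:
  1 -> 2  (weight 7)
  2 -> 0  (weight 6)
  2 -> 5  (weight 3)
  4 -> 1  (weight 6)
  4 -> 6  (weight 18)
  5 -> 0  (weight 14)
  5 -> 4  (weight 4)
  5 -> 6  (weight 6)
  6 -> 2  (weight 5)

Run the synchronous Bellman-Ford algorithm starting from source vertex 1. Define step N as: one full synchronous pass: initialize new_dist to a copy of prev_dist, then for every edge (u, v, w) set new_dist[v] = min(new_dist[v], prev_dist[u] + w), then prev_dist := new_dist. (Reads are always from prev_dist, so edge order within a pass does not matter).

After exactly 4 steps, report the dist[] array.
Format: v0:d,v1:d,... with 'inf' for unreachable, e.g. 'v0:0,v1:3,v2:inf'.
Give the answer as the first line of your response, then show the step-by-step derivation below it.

v0:13,v1:0,v2:7,v3:inf,v4:14,v5:10,v6:16

step 1: dist = v0:inf,v1:0,v2:7,v3:inf,v4:inf,v5:inf,v6:inf
step 2: dist = v0:13,v1:0,v2:7,v3:inf,v4:inf,v5:10,v6:inf
step 3: dist = v0:13,v1:0,v2:7,v3:inf,v4:14,v5:10,v6:16
step 4: dist = v0:13,v1:0,v2:7,v3:inf,v4:14,v5:10,v6:16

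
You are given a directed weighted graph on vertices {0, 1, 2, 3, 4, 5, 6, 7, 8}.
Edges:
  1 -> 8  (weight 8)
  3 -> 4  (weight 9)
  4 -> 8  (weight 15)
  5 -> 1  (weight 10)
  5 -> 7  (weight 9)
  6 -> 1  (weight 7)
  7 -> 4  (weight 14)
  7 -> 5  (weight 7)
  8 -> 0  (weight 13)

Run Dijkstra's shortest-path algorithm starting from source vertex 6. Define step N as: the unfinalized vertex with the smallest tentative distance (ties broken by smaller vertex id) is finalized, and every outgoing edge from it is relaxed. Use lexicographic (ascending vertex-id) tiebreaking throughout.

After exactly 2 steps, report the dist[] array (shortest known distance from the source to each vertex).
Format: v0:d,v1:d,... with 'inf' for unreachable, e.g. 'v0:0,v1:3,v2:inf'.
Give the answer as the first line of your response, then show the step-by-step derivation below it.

v0:inf,v1:7,v2:inf,v3:inf,v4:inf,v5:inf,v6:0,v7:inf,v8:15

step 1: dist = v0:inf,v1:7,v2:inf,v3:inf,v4:inf,v5:inf,v6:0,v7:inf,v8:inf
step 2: dist = v0:inf,v1:7,v2:inf,v3:inf,v4:inf,v5:inf,v6:0,v7:inf,v8:15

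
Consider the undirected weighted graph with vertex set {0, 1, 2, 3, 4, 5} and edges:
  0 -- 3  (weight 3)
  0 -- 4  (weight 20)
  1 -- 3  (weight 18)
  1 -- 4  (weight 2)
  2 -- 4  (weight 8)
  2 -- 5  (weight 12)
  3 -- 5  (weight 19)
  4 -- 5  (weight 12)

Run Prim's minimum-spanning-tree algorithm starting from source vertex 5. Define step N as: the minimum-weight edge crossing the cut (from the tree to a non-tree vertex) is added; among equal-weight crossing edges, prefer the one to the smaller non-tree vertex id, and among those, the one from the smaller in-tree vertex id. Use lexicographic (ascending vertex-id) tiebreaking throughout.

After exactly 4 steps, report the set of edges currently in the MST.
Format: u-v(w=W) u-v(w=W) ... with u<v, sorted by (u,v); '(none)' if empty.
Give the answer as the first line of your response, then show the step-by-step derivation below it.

1-3(w=18) 1-4(w=2) 2-4(w=8) 2-5(w=12)

step 1: add edge 2-5 (w=12); MST = {2-5(w=12)}
step 2: add edge 2-4 (w=8); MST = {2-4(w=8) 2-5(w=12)}
step 3: add edge 1-4 (w=2); MST = {1-4(w=2) 2-4(w=8) 2-5(w=12)}
step 4: add edge 1-3 (w=18); MST = {1-3(w=18) 1-4(w=2) 2-4(w=8) 2-5(w=12)}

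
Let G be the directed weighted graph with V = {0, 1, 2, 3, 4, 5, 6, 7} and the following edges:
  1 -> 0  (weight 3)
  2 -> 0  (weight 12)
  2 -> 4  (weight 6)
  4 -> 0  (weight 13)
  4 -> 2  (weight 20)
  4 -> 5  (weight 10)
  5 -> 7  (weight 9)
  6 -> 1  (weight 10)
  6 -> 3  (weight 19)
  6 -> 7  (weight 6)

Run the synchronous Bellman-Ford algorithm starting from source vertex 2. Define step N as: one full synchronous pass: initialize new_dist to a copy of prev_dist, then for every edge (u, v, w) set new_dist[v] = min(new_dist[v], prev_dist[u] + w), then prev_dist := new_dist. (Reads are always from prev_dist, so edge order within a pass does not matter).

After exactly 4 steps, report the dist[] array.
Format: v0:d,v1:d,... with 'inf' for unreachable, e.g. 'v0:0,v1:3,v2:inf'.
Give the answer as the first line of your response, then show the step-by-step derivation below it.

v0:12,v1:inf,v2:0,v3:inf,v4:6,v5:16,v6:inf,v7:25

step 1: dist = v0:12,v1:inf,v2:0,v3:inf,v4:6,v5:inf,v6:inf,v7:inf
step 2: dist = v0:12,v1:inf,v2:0,v3:inf,v4:6,v5:16,v6:inf,v7:inf
step 3: dist = v0:12,v1:inf,v2:0,v3:inf,v4:6,v5:16,v6:inf,v7:25
step 4: dist = v0:12,v1:inf,v2:0,v3:inf,v4:6,v5:16,v6:inf,v7:25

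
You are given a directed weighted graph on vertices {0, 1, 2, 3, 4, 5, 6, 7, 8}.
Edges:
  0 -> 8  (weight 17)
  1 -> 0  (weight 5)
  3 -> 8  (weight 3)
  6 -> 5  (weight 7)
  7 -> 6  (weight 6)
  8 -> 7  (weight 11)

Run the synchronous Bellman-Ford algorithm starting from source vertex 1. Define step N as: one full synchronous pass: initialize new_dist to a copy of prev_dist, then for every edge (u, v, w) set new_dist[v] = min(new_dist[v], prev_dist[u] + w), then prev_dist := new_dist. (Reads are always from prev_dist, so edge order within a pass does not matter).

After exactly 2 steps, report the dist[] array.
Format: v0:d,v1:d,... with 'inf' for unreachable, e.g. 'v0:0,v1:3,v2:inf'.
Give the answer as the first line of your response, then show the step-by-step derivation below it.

v0:5,v1:0,v2:inf,v3:inf,v4:inf,v5:inf,v6:inf,v7:inf,v8:22

step 1: dist = v0:5,v1:0,v2:inf,v3:inf,v4:inf,v5:inf,v6:inf,v7:inf,v8:inf
step 2: dist = v0:5,v1:0,v2:inf,v3:inf,v4:inf,v5:inf,v6:inf,v7:inf,v8:22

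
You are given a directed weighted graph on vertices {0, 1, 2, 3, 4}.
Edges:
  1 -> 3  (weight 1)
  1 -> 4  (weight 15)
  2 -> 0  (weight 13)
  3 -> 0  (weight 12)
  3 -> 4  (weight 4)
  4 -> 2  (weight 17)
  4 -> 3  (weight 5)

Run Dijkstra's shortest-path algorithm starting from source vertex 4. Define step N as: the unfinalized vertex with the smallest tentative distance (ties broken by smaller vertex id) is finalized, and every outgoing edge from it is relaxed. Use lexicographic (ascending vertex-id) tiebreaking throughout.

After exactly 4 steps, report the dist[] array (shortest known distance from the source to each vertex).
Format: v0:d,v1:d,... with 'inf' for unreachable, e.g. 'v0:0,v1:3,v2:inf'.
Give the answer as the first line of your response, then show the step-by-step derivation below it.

v0:17,v1:inf,v2:17,v3:5,v4:0

step 1: dist = v0:inf,v1:inf,v2:17,v3:5,v4:0
step 2: dist = v0:17,v1:inf,v2:17,v3:5,v4:0
step 3: dist = v0:17,v1:inf,v2:17,v3:5,v4:0
step 4: dist = v0:17,v1:inf,v2:17,v3:5,v4:0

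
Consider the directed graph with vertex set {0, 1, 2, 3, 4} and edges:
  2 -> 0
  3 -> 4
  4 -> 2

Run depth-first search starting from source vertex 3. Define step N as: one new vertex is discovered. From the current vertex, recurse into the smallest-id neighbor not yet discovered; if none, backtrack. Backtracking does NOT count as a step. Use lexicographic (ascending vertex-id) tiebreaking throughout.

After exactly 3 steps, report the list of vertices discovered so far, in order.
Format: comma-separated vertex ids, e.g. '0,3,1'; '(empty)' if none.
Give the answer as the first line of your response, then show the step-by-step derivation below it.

3,4,2

step 1: discover 3; path=3; order=3
step 2: discover 4; path=3>4; order=3,4
step 3: discover 2; path=3>4>2; order=3,4,2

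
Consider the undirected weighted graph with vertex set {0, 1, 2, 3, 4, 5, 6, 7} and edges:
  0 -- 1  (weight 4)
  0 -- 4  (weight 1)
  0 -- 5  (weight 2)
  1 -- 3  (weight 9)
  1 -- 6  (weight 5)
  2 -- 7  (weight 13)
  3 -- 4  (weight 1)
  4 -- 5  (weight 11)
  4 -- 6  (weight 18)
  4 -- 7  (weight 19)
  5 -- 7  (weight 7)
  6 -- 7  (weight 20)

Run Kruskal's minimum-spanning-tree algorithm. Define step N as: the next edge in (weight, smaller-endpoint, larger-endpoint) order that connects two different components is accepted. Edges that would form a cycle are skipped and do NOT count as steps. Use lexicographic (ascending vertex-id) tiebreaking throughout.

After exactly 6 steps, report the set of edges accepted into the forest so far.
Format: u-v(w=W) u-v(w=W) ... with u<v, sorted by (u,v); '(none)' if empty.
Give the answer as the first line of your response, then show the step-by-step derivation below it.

0-1(w=4) 0-4(w=1) 0-5(w=2) 1-6(w=5) 3-4(w=1) 5-7(w=7)

step 1: add edge 0-4 (w=1); MST = {0-4(w=1)}
step 2: add edge 3-4 (w=1); MST = {0-4(w=1) 3-4(w=1)}
step 3: add edge 0-5 (w=2); MST = {0-4(w=1) 0-5(w=2) 3-4(w=1)}
step 4: add edge 0-1 (w=4); MST = {0-1(w=4) 0-4(w=1) 0-5(w=2) 3-4(w=1)}
step 5: add edge 1-6 (w=5); MST = {0-1(w=4) 0-4(w=1) 0-5(w=2) 1-6(w=5) 3-4(w=1)}
step 6: add edge 5-7 (w=7); MST = {0-1(w=4) 0-4(w=1) 0-5(w=2) 1-6(w=5) 3-4(w=1) 5-7(w=7)}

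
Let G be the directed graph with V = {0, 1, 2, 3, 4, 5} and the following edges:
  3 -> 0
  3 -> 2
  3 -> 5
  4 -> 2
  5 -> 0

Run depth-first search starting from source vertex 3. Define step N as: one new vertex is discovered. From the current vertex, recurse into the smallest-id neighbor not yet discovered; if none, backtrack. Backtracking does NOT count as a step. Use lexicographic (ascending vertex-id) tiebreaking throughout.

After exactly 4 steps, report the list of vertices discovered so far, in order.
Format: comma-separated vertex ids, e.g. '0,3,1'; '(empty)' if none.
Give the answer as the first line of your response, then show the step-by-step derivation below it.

3,0,2,5

step 1: discover 3; path=3; order=3
step 2: discover 0; path=3>0; order=3,0
step 3: discover 2; path=3>2; order=3,0,2
step 4: discover 5; path=3>5; order=3,0,2,5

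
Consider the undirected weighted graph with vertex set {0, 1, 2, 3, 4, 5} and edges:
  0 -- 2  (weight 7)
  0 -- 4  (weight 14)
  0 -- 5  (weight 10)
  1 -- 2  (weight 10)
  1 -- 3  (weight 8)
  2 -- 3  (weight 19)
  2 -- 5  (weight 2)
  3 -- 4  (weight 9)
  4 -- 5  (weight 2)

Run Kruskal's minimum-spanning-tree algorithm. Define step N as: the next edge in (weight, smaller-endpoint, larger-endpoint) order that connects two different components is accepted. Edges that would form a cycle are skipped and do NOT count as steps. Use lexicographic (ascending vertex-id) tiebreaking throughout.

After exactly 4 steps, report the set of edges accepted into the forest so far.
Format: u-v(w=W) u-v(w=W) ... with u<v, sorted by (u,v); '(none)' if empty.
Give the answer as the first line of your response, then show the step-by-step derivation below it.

0-2(w=7) 1-3(w=8) 2-5(w=2) 4-5(w=2)

step 1: add edge 2-5 (w=2); MST = {2-5(w=2)}
step 2: add edge 4-5 (w=2); MST = {2-5(w=2) 4-5(w=2)}
step 3: add edge 0-2 (w=7); MST = {0-2(w=7) 2-5(w=2) 4-5(w=2)}
step 4: add edge 1-3 (w=8); MST = {0-2(w=7) 1-3(w=8) 2-5(w=2) 4-5(w=2)}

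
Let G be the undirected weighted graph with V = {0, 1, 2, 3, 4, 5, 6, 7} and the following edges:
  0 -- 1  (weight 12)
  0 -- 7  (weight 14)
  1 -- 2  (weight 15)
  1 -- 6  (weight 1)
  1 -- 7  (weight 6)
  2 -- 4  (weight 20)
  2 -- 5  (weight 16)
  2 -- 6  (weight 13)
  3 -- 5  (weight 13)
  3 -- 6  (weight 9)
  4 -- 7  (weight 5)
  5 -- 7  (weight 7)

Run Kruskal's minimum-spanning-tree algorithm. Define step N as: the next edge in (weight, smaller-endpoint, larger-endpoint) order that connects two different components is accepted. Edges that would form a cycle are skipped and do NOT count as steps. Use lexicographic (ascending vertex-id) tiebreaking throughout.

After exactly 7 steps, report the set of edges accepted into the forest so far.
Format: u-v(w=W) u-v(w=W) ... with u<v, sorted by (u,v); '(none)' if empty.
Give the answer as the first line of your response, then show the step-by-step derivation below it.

0-1(w=12) 1-6(w=1) 1-7(w=6) 2-6(w=13) 3-6(w=9) 4-7(w=5) 5-7(w=7)

step 1: add edge 1-6 (w=1); MST = {1-6(w=1)}
step 2: add edge 4-7 (w=5); MST = {1-6(w=1) 4-7(w=5)}
step 3: add edge 1-7 (w=6); MST = {1-6(w=1) 1-7(w=6) 4-7(w=5)}
step 4: add edge 5-7 (w=7); MST = {1-6(w=1) 1-7(w=6) 4-7(w=5) 5-7(w=7)}
step 5: add edge 3-6 (w=9); MST = {1-6(w=1) 1-7(w=6) 3-6(w=9) 4-7(w=5) 5-7(w=7)}
step 6: add edge 0-1 (w=12); MST = {0-1(w=12) 1-6(w=1) 1-7(w=6) 3-6(w=9) 4-7(w=5) 5-7(w=7)}
step 7: add edge 2-6 (w=13); MST = {0-1(w=12) 1-6(w=1) 1-7(w=6) 2-6(w=13) 3-6(w=9) 4-7(w=5) 5-7(w=7)}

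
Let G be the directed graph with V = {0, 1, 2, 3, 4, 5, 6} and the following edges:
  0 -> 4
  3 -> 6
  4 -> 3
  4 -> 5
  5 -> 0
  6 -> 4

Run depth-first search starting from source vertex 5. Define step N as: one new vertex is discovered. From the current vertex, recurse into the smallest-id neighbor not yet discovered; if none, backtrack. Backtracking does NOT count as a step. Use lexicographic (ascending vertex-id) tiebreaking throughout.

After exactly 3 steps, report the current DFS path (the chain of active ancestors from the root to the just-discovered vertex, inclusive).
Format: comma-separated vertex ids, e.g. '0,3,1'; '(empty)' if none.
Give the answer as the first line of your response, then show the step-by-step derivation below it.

5,0,4

step 1: discover 5; path=5; order=5
step 2: discover 0; path=5>0; order=5,0
step 3: discover 4; path=5>0>4; order=5,0,4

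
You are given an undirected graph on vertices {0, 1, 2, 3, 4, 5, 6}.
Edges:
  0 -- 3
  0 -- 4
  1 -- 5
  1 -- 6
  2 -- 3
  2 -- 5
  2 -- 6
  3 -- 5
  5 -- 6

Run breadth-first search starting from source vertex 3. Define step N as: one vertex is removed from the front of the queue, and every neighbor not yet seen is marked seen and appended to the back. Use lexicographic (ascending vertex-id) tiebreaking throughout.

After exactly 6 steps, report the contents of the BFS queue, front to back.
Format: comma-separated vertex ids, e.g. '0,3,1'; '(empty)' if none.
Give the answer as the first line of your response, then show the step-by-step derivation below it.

1

step 1: dequeue 3; queue=[0,2,5]; order=3
step 2: dequeue 0; queue=[2,5,4]; order=3,0
step 3: dequeue 2; queue=[5,4,6]; order=3,0,2
step 4: dequeue 5; queue=[4,6,1]; order=3,0,2,5
step 5: dequeue 4; queue=[6,1]; order=3,0,2,5,4
step 6: dequeue 6; queue=[1]; order=3,0,2,5,4,6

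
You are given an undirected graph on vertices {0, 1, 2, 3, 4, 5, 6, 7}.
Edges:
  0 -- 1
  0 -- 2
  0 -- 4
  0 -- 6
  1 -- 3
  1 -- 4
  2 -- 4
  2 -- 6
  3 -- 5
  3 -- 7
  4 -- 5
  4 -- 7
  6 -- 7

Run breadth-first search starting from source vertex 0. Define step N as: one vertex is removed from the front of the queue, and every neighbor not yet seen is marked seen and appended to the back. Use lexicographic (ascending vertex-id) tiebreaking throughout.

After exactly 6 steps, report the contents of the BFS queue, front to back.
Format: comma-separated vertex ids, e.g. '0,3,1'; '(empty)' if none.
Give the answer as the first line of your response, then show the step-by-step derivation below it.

5,7

step 1: dequeue 0; queue=[1,2,4,6]; order=0
step 2: dequeue 1; queue=[2,4,6,3]; order=0,1
step 3: dequeue 2; queue=[4,6,3]; order=0,1,2
step 4: dequeue 4; queue=[6,3,5,7]; order=0,1,2,4
step 5: dequeue 6; queue=[3,5,7]; order=0,1,2,4,6
step 6: dequeue 3; queue=[5,7]; order=0,1,2,4,6,3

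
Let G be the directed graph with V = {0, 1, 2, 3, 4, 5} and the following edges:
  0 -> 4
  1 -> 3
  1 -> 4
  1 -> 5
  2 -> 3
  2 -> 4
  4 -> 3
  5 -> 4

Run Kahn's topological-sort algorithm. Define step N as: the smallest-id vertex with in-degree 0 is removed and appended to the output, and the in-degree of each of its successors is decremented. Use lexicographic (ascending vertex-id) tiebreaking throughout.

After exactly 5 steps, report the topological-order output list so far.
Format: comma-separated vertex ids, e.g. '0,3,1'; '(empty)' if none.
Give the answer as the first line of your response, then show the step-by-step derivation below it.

0,1,2,5,4

step 1: output 0; order=[0]; indeg=(0,0,0,3,3,1)
step 2: output 1; order=[0,1]; indeg=(0,0,0,2,2,0)
step 3: output 2; order=[0,1,2]; indeg=(0,0,0,1,1,0)
step 4: output 5; order=[0,1,2,5]; indeg=(0,0,0,1,0,0)
step 5: output 4; order=[0,1,2,5,4]; indeg=(0,0,0,0,0,0)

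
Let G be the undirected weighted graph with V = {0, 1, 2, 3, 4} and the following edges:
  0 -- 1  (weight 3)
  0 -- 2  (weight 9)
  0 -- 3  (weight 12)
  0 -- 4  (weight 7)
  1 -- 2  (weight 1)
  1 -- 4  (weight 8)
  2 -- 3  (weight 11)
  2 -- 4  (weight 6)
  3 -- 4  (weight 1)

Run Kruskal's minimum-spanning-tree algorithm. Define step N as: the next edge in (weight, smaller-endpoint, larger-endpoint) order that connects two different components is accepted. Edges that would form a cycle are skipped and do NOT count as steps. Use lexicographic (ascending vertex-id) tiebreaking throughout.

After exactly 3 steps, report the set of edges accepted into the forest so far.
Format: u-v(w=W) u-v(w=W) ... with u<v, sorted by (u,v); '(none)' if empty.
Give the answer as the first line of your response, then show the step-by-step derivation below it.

0-1(w=3) 1-2(w=1) 3-4(w=1)

step 1: add edge 1-2 (w=1); MST = {1-2(w=1)}
step 2: add edge 3-4 (w=1); MST = {1-2(w=1) 3-4(w=1)}
step 3: add edge 0-1 (w=3); MST = {0-1(w=3) 1-2(w=1) 3-4(w=1)}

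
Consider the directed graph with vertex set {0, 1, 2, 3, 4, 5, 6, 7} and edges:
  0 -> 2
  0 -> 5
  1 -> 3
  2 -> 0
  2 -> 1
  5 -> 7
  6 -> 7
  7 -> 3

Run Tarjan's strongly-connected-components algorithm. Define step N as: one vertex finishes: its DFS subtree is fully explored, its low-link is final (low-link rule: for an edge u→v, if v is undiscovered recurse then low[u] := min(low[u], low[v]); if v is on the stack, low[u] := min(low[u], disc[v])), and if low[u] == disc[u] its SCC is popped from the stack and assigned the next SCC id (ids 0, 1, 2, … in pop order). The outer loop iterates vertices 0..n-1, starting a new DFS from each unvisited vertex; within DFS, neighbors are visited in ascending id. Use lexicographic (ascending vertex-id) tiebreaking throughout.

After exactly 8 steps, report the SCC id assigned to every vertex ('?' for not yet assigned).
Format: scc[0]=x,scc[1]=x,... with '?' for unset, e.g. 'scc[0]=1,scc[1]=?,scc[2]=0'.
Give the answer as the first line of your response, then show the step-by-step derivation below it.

scc[0]=4,scc[1]=1,scc[2]=4,scc[3]=0,scc[4]=5,scc[5]=3,scc[6]=6,scc[7]=2

step 1: low=(low[0]=0,low[1]=2,low[2]=0,low[3]=3,low[4]=?,low[5]=?,low[6]=?,low[7]=?); scc=(scc[0]=?,scc[1]=?,scc[2]=?,scc[3]=0,scc[4]=?,scc[5]=?,scc[6]=?,scc[7]=?)
step 2: low=(low[0]=0,low[1]=2,low[2]=0,low[3]=3,low[4]=?,low[5]=?,low[6]=?,low[7]=?); scc=(scc[0]=?,scc[1]=1,scc[2]=?,scc[3]=0,scc[4]=?,scc[5]=?,scc[6]=?,scc[7]=?)
step 3: low=(low[0]=0,low[1]=2,low[2]=0,low[3]=3,low[4]=?,low[5]=?,low[6]=?,low[7]=?); scc=(scc[0]=?,scc[1]=1,scc[2]=?,scc[3]=0,scc[4]=?,scc[5]=?,scc[6]=?,scc[7]=?)
step 4: low=(low[0]=0,low[1]=2,low[2]=0,low[3]=3,low[4]=?,low[5]=4,low[6]=?,low[7]=5); scc=(scc[0]=?,scc[1]=1,scc[2]=?,scc[3]=0,scc[4]=?,scc[5]=?,scc[6]=?,scc[7]=2)
step 5: low=(low[0]=0,low[1]=2,low[2]=0,low[3]=3,low[4]=?,low[5]=4,low[6]=?,low[7]=5); scc=(scc[0]=?,scc[1]=1,scc[2]=?,scc[3]=0,scc[4]=?,scc[5]=3,scc[6]=?,scc[7]=2)
step 6: low=(low[0]=0,low[1]=2,low[2]=0,low[3]=3,low[4]=?,low[5]=4,low[6]=?,low[7]=5); scc=(scc[0]=4,scc[1]=1,scc[2]=4,scc[3]=0,scc[4]=?,scc[5]=3,scc[6]=?,scc[7]=2)
step 7: low=(low[0]=0,low[1]=2,low[2]=0,low[3]=3,low[4]=6,low[5]=4,low[6]=?,low[7]=5); scc=(scc[0]=4,scc[1]=1,scc[2]=4,scc[3]=0,scc[4]=5,scc[5]=3,scc[6]=?,scc[7]=2)
step 8: low=(low[0]=0,low[1]=2,low[2]=0,low[3]=3,low[4]=6,low[5]=4,low[6]=7,low[7]=5); scc=(scc[0]=4,scc[1]=1,scc[2]=4,scc[3]=0,scc[4]=5,scc[5]=3,scc[6]=6,scc[7]=2)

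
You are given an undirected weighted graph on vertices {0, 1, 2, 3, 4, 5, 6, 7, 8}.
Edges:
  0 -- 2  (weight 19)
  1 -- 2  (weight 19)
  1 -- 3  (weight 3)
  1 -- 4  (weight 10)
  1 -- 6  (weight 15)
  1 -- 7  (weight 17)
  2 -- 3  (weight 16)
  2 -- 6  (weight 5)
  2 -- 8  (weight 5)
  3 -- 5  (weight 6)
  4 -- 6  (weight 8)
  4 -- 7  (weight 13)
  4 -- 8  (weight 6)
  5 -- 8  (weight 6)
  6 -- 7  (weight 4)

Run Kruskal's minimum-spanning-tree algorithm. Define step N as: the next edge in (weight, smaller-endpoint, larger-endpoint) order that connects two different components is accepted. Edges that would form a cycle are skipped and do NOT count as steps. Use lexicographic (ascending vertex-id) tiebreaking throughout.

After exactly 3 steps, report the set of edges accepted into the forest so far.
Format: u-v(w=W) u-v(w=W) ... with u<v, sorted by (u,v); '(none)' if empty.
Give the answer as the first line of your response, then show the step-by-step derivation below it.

1-3(w=3) 2-6(w=5) 6-7(w=4)

step 1: add edge 1-3 (w=3); MST = {1-3(w=3)}
step 2: add edge 6-7 (w=4); MST = {1-3(w=3) 6-7(w=4)}
step 3: add edge 2-6 (w=5); MST = {1-3(w=3) 2-6(w=5) 6-7(w=4)}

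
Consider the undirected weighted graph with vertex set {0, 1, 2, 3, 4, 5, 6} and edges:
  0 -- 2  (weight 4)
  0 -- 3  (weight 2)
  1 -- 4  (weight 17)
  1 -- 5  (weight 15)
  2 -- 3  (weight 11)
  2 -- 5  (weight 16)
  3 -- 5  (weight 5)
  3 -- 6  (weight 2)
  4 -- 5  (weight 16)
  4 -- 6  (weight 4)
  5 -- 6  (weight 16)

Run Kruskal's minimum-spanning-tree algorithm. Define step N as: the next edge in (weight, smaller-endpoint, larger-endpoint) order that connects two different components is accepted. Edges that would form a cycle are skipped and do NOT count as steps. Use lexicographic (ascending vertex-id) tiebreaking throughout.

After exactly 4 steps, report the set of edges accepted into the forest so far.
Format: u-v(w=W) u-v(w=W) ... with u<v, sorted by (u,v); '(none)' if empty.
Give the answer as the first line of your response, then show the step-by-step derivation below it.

0-2(w=4) 0-3(w=2) 3-6(w=2) 4-6(w=4)

step 1: add edge 0-3 (w=2); MST = {0-3(w=2)}
step 2: add edge 3-6 (w=2); MST = {0-3(w=2) 3-6(w=2)}
step 3: add edge 0-2 (w=4); MST = {0-2(w=4) 0-3(w=2) 3-6(w=2)}
step 4: add edge 4-6 (w=4); MST = {0-2(w=4) 0-3(w=2) 3-6(w=2) 4-6(w=4)}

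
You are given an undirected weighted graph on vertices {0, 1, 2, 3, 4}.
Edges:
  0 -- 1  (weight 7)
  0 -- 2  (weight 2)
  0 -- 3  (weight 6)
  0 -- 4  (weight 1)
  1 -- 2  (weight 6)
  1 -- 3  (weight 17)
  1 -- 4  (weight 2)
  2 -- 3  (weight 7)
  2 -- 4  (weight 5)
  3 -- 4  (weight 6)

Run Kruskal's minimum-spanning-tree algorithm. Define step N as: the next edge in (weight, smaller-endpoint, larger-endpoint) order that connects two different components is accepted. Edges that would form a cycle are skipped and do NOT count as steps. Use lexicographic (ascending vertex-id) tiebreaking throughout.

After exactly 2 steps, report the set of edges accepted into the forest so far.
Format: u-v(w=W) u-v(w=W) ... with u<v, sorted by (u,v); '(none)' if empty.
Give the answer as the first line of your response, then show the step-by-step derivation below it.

0-2(w=2) 0-4(w=1)

step 1: add edge 0-4 (w=1); MST = {0-4(w=1)}
step 2: add edge 0-2 (w=2); MST = {0-2(w=2) 0-4(w=1)}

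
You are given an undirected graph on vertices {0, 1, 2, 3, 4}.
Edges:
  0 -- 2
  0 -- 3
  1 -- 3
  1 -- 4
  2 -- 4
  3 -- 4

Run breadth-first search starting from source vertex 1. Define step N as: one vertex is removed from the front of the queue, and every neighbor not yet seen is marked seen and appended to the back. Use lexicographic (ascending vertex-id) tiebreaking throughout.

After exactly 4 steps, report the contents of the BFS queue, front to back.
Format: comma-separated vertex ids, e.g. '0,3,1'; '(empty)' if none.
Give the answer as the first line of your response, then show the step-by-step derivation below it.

2

step 1: dequeue 1; queue=[3,4]; order=1
step 2: dequeue 3; queue=[4,0]; order=1,3
step 3: dequeue 4; queue=[0,2]; order=1,3,4
step 4: dequeue 0; queue=[2]; order=1,3,4,0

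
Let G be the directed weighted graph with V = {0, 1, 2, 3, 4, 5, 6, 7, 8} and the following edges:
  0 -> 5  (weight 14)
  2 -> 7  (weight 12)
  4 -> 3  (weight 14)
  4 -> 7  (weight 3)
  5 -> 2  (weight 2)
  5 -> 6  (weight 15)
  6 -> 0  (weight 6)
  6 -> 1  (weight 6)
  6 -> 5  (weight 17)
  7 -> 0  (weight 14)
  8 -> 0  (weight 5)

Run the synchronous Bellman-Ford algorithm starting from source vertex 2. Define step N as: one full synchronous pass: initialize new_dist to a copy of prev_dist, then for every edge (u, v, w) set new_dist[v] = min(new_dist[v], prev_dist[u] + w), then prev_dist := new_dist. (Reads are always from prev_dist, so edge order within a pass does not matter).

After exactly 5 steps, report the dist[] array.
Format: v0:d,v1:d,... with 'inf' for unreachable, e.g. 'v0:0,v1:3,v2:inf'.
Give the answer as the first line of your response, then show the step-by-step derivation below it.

v0:26,v1:61,v2:0,v3:inf,v4:inf,v5:40,v6:55,v7:12,v8:inf

step 1: dist = v0:inf,v1:inf,v2:0,v3:inf,v4:inf,v5:inf,v6:inf,v7:12,v8:inf
step 2: dist = v0:26,v1:inf,v2:0,v3:inf,v4:inf,v5:inf,v6:inf,v7:12,v8:inf
step 3: dist = v0:26,v1:inf,v2:0,v3:inf,v4:inf,v5:40,v6:inf,v7:12,v8:inf
step 4: dist = v0:26,v1:inf,v2:0,v3:inf,v4:inf,v5:40,v6:55,v7:12,v8:inf
step 5: dist = v0:26,v1:61,v2:0,v3:inf,v4:inf,v5:40,v6:55,v7:12,v8:inf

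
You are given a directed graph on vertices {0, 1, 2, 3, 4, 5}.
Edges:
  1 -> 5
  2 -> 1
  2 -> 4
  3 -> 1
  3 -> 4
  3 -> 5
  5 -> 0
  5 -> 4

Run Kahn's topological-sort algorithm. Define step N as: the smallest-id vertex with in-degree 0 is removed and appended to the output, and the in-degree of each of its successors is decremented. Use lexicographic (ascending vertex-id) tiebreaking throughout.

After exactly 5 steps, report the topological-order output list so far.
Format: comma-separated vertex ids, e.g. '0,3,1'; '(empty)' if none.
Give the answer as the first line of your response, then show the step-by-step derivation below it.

2,3,1,5,0

step 1: output 2; order=[2]; indeg=(1,1,0,0,2,2)
step 2: output 3; order=[2,3]; indeg=(1,0,0,0,1,1)
step 3: output 1; order=[2,3,1]; indeg=(1,0,0,0,1,0)
step 4: output 5; order=[2,3,1,5]; indeg=(0,0,0,0,0,0)
step 5: output 0; order=[2,3,1,5,0]; indeg=(0,0,0,0,0,0)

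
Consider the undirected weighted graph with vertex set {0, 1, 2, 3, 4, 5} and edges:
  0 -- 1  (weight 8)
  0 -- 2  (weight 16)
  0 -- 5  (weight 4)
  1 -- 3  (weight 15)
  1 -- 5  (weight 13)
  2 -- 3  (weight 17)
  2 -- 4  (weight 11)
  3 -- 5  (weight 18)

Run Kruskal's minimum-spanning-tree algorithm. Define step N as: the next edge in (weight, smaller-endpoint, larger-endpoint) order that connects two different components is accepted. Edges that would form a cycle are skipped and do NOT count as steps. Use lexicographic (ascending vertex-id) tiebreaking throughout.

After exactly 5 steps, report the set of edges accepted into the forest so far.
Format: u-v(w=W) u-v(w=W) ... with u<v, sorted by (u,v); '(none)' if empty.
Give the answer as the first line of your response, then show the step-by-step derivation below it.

0-1(w=8) 0-2(w=16) 0-5(w=4) 1-3(w=15) 2-4(w=11)

step 1: add edge 0-5 (w=4); MST = {0-5(w=4)}
step 2: add edge 0-1 (w=8); MST = {0-1(w=8) 0-5(w=4)}
step 3: add edge 2-4 (w=11); MST = {0-1(w=8) 0-5(w=4) 2-4(w=11)}
step 4: add edge 1-3 (w=15); MST = {0-1(w=8) 0-5(w=4) 1-3(w=15) 2-4(w=11)}
step 5: add edge 0-2 (w=16); MST = {0-1(w=8) 0-2(w=16) 0-5(w=4) 1-3(w=15) 2-4(w=11)}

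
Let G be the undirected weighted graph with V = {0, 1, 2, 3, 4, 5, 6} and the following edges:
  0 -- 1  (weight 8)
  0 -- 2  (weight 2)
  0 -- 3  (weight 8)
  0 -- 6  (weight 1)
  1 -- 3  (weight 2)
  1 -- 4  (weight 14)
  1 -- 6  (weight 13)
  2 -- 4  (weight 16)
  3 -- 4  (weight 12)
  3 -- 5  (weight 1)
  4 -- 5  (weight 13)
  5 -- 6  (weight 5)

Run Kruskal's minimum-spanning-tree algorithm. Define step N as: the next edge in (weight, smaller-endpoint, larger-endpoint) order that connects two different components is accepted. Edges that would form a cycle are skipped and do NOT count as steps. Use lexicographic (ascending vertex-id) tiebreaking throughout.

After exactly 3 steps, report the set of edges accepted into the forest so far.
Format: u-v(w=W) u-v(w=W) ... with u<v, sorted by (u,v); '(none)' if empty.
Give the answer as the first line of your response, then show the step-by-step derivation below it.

0-2(w=2) 0-6(w=1) 3-5(w=1)

step 1: add edge 0-6 (w=1); MST = {0-6(w=1)}
step 2: add edge 3-5 (w=1); MST = {0-6(w=1) 3-5(w=1)}
step 3: add edge 0-2 (w=2); MST = {0-2(w=2) 0-6(w=1) 3-5(w=1)}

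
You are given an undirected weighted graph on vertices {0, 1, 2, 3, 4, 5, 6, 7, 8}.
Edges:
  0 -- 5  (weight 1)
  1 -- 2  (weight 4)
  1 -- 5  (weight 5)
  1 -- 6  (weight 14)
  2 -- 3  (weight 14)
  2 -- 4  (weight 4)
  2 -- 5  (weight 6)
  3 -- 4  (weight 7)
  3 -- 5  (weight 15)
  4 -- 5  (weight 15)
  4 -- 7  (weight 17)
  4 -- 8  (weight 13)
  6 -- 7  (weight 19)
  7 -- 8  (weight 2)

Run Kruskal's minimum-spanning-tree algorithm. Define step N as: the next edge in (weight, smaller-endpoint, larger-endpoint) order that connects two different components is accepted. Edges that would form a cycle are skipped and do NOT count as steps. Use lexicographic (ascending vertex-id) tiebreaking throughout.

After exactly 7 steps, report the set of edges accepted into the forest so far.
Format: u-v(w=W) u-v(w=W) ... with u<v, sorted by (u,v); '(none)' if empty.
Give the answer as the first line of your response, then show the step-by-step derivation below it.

0-5(w=1) 1-2(w=4) 1-5(w=5) 2-4(w=4) 3-4(w=7) 4-8(w=13) 7-8(w=2)

step 1: add edge 0-5 (w=1); MST = {0-5(w=1)}
step 2: add edge 7-8 (w=2); MST = {0-5(w=1) 7-8(w=2)}
step 3: add edge 1-2 (w=4); MST = {0-5(w=1) 1-2(w=4) 7-8(w=2)}
step 4: add edge 2-4 (w=4); MST = {0-5(w=1) 1-2(w=4) 2-4(w=4) 7-8(w=2)}
step 5: add edge 1-5 (w=5); MST = {0-5(w=1) 1-2(w=4) 1-5(w=5) 2-4(w=4) 7-8(w=2)}
step 6: add edge 3-4 (w=7); MST = {0-5(w=1) 1-2(w=4) 1-5(w=5) 2-4(w=4) 3-4(w=7) 7-8(w=2)}
step 7: add edge 4-8 (w=13); MST = {0-5(w=1) 1-2(w=4) 1-5(w=5) 2-4(w=4) 3-4(w=7) 4-8(w=13) 7-8(w=2)}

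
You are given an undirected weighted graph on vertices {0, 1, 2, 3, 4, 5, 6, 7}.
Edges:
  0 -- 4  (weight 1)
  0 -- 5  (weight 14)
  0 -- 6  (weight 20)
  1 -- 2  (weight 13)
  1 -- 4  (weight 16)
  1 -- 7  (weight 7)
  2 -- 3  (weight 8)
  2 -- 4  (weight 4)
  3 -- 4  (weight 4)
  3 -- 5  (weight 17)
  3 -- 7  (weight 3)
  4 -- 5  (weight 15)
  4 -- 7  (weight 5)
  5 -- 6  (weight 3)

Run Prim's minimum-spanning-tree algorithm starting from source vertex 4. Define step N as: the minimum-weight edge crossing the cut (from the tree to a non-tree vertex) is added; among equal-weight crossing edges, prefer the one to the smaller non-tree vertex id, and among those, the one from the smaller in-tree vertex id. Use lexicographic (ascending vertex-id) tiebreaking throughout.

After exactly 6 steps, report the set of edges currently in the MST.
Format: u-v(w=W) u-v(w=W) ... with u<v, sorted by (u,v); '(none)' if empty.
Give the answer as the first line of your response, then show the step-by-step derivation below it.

0-4(w=1) 0-5(w=14) 1-7(w=7) 2-4(w=4) 3-4(w=4) 3-7(w=3)

step 1: add edge 0-4 (w=1); MST = {0-4(w=1)}
step 2: add edge 2-4 (w=4); MST = {0-4(w=1) 2-4(w=4)}
step 3: add edge 3-4 (w=4); MST = {0-4(w=1) 2-4(w=4) 3-4(w=4)}
step 4: add edge 3-7 (w=3); MST = {0-4(w=1) 2-4(w=4) 3-4(w=4) 3-7(w=3)}
step 5: add edge 1-7 (w=7); MST = {0-4(w=1) 1-7(w=7) 2-4(w=4) 3-4(w=4) 3-7(w=3)}
step 6: add edge 0-5 (w=14); MST = {0-4(w=1) 0-5(w=14) 1-7(w=7) 2-4(w=4) 3-4(w=4) 3-7(w=3)}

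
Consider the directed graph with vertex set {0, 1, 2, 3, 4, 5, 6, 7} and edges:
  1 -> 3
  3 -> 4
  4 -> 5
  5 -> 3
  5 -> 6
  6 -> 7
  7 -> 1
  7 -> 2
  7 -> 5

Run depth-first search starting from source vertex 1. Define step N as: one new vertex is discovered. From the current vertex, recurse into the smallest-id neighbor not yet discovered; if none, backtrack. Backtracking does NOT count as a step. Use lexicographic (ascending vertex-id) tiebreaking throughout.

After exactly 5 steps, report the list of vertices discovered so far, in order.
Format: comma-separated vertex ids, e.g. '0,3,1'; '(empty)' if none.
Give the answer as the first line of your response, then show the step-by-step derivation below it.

1,3,4,5,6

step 1: discover 1; path=1; order=1
step 2: discover 3; path=1>3; order=1,3
step 3: discover 4; path=1>3>4; order=1,3,4
step 4: discover 5; path=1>3>4>5; order=1,3,4,5
step 5: discover 6; path=1>3>4>5>6; order=1,3,4,5,6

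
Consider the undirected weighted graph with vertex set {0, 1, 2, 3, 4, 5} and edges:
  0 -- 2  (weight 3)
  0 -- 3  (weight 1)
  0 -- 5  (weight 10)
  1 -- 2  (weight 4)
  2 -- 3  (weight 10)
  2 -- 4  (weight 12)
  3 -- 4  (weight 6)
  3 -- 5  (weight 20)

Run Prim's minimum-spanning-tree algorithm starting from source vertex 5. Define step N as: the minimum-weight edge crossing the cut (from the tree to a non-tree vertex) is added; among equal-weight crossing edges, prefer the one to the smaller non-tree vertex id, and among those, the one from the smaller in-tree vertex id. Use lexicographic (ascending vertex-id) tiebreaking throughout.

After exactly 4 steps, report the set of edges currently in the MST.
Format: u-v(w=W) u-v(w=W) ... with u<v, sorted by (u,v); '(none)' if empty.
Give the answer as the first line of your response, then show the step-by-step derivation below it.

0-2(w=3) 0-3(w=1) 0-5(w=10) 1-2(w=4)

step 1: add edge 0-5 (w=10); MST = {0-5(w=10)}
step 2: add edge 0-3 (w=1); MST = {0-3(w=1) 0-5(w=10)}
step 3: add edge 0-2 (w=3); MST = {0-2(w=3) 0-3(w=1) 0-5(w=10)}
step 4: add edge 1-2 (w=4); MST = {0-2(w=3) 0-3(w=1) 0-5(w=10) 1-2(w=4)}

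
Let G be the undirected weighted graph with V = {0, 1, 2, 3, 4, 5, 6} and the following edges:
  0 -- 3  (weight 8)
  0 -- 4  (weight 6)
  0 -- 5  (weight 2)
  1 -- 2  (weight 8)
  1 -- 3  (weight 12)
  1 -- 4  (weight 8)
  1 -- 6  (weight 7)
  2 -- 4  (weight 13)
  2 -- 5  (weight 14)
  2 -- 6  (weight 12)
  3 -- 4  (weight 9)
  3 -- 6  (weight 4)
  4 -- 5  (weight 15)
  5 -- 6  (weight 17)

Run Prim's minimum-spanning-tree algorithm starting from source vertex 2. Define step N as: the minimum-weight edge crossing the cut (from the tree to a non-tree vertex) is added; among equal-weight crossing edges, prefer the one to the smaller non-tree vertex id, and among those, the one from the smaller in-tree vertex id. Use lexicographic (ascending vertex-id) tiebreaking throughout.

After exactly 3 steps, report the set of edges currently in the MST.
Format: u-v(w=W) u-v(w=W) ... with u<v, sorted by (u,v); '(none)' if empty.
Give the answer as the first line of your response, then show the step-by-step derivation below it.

1-2(w=8) 1-6(w=7) 3-6(w=4)

step 1: add edge 1-2 (w=8); MST = {1-2(w=8)}
step 2: add edge 1-6 (w=7); MST = {1-2(w=8) 1-6(w=7)}
step 3: add edge 3-6 (w=4); MST = {1-2(w=8) 1-6(w=7) 3-6(w=4)}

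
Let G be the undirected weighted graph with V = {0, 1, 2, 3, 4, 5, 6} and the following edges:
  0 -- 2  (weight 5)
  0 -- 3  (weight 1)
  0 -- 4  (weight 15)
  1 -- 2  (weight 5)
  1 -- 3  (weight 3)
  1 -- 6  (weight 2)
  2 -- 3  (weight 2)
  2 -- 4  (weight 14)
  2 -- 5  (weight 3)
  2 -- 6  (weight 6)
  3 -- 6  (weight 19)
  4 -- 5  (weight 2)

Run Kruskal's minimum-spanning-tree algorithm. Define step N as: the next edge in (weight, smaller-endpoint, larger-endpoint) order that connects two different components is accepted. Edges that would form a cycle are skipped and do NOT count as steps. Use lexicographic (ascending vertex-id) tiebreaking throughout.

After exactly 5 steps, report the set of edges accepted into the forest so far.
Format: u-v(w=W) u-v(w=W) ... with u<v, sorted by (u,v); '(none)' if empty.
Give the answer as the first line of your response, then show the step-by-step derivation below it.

0-3(w=1) 1-3(w=3) 1-6(w=2) 2-3(w=2) 4-5(w=2)

step 1: add edge 0-3 (w=1); MST = {0-3(w=1)}
step 2: add edge 1-6 (w=2); MST = {0-3(w=1) 1-6(w=2)}
step 3: add edge 2-3 (w=2); MST = {0-3(w=1) 1-6(w=2) 2-3(w=2)}
step 4: add edge 4-5 (w=2); MST = {0-3(w=1) 1-6(w=2) 2-3(w=2) 4-5(w=2)}
step 5: add edge 1-3 (w=3); MST = {0-3(w=1) 1-3(w=3) 1-6(w=2) 2-3(w=2) 4-5(w=2)}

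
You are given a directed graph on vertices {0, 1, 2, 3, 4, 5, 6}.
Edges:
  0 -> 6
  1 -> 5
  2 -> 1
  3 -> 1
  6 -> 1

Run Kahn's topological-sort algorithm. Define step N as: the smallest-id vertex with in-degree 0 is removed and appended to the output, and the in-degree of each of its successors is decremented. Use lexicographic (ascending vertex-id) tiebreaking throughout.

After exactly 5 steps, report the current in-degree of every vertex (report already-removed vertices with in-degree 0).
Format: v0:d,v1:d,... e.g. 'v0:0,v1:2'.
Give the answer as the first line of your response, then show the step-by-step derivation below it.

v0:0,v1:0,v2:0,v3:0,v4:0,v5:1,v6:0

step 1: output 0; order=[0]; indeg=(0,3,0,0,0,1,0)
step 2: output 2; order=[0,2]; indeg=(0,2,0,0,0,1,0)
step 3: output 3; order=[0,2,3]; indeg=(0,1,0,0,0,1,0)
step 4: output 4; order=[0,2,3,4]; indeg=(0,1,0,0,0,1,0)
step 5: output 6; order=[0,2,3,4,6]; indeg=(0,0,0,0,0,1,0)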